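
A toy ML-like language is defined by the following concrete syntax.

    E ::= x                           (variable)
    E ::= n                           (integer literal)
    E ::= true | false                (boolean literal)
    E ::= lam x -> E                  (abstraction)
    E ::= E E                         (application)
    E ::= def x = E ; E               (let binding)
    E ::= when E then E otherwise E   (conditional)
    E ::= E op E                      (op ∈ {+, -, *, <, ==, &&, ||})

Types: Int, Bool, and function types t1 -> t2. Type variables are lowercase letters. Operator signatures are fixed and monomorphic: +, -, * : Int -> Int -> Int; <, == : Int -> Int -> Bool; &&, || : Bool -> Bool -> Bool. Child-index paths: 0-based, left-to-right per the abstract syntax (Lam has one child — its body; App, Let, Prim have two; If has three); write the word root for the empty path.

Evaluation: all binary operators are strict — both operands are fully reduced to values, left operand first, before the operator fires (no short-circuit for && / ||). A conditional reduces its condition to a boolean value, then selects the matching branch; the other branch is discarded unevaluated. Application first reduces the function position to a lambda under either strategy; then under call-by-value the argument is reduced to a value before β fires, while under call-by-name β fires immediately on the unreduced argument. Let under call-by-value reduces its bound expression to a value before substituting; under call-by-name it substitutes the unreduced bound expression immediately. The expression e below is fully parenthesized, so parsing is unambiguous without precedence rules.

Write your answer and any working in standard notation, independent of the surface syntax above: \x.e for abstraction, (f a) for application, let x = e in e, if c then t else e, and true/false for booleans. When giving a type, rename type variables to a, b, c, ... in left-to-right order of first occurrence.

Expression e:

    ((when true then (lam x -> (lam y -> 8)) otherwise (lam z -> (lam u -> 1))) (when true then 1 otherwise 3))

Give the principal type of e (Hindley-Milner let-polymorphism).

Trace:
  unify Bool ~ Bool
\y._ : b -> Int
\x._ : a -> b -> Int
\u._ : d -> Int
\z._ : c -> d -> Int
  unify a -> b -> Int ~ c -> d -> Int
  unify a ~ c
  unify b -> Int ~ d -> Int
  unify b ~ d
  unify Int ~ Int
  unify Bool ~ Bool
  unify Int ~ Int
  unify c -> d -> Int ~ Int -> e
  unify c ~ Int
  unify d -> Int ~ e
_ _ : d -> Int

Answer: a -> Int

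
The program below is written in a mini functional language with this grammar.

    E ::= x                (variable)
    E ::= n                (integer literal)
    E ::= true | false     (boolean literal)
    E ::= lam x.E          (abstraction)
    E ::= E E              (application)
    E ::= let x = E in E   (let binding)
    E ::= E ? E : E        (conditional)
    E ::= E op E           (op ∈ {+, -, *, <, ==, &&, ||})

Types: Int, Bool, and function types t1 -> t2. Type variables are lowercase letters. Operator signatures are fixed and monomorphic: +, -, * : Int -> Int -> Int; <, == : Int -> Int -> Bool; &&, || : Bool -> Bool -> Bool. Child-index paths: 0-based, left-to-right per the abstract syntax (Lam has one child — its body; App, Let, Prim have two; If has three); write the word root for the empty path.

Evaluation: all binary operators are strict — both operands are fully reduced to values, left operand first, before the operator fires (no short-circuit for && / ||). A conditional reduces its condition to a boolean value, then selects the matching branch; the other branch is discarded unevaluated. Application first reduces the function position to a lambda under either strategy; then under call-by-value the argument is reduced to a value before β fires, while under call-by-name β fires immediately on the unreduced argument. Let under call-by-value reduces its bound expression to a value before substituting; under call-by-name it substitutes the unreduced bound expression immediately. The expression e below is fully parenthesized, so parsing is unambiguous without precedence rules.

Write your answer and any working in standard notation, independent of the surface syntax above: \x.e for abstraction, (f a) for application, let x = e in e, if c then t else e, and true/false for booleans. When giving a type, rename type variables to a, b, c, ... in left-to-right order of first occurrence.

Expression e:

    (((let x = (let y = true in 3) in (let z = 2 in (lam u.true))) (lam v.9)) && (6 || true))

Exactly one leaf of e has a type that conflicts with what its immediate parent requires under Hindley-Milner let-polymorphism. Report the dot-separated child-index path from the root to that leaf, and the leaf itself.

Answer: 1.0 : 6

Derivation:
let y : Bool
let x : Int
let z : Int
\u._ : a -> Bool
\v._ : b -> Int
  unify a -> Bool ~ (b -> Int) -> c
  unify a ~ b -> Int
  unify Bool ~ c
_ _ : Bool
  unify Bool ~ Bool
  unify Int ~ Bool
  FAIL: mismatch Int ~ Bool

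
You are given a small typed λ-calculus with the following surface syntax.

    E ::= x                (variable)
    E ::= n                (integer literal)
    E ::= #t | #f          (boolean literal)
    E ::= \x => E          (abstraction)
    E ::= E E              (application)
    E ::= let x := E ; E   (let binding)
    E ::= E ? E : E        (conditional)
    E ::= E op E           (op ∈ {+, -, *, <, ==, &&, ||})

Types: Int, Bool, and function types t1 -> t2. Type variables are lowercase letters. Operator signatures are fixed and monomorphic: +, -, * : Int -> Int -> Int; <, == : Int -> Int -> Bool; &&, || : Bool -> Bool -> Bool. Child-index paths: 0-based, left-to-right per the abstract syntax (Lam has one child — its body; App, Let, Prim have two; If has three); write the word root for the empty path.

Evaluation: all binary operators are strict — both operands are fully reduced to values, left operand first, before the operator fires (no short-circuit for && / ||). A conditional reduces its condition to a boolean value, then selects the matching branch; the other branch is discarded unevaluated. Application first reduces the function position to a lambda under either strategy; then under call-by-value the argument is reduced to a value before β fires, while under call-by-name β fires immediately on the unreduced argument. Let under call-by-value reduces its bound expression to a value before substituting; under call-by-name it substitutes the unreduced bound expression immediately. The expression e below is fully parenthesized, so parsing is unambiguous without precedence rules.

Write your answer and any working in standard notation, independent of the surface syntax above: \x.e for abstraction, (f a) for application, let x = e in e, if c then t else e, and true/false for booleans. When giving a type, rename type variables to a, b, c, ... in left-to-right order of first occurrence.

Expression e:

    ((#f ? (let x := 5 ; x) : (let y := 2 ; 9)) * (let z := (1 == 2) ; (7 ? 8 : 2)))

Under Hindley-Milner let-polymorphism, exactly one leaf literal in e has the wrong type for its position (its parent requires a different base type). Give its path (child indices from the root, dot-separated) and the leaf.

Working:
  unify Bool ~ Bool
let x : Int
x : Int
let y : Int
  unify Int ~ Int
  unify Int ~ Int
  unify Int ~ Int
  unify Int ~ Int
let z : Bool
  unify Int ~ Bool
  FAIL: mismatch Int ~ Bool

Answer: 1.1.0 : 7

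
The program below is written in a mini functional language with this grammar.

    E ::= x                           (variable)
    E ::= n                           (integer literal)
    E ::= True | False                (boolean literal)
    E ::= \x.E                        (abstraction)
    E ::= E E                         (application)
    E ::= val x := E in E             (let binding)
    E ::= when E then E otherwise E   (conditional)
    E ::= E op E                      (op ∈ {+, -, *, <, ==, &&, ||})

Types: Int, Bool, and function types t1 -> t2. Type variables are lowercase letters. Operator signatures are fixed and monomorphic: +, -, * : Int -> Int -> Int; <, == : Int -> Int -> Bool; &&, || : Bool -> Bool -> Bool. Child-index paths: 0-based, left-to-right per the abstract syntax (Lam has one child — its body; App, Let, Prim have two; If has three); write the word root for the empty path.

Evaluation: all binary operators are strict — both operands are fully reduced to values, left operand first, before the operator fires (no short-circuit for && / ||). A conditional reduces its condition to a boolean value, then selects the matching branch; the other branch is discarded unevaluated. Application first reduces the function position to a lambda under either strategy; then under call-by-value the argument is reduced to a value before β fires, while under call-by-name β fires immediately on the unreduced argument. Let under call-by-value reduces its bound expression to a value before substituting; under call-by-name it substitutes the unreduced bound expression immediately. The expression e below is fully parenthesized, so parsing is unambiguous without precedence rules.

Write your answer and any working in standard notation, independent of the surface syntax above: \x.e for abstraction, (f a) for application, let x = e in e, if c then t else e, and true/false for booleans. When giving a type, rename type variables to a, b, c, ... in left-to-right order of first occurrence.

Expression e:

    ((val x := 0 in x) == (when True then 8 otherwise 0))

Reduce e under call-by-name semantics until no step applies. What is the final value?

Working:
step 0: ((let x = 0 in x) == (if true then 8 else 0))
step 1: [let@0] (0 == (if true then 8 else 0))
step 2: [if@1] (0 == 8)
step 3: [delta@root] false

Answer: false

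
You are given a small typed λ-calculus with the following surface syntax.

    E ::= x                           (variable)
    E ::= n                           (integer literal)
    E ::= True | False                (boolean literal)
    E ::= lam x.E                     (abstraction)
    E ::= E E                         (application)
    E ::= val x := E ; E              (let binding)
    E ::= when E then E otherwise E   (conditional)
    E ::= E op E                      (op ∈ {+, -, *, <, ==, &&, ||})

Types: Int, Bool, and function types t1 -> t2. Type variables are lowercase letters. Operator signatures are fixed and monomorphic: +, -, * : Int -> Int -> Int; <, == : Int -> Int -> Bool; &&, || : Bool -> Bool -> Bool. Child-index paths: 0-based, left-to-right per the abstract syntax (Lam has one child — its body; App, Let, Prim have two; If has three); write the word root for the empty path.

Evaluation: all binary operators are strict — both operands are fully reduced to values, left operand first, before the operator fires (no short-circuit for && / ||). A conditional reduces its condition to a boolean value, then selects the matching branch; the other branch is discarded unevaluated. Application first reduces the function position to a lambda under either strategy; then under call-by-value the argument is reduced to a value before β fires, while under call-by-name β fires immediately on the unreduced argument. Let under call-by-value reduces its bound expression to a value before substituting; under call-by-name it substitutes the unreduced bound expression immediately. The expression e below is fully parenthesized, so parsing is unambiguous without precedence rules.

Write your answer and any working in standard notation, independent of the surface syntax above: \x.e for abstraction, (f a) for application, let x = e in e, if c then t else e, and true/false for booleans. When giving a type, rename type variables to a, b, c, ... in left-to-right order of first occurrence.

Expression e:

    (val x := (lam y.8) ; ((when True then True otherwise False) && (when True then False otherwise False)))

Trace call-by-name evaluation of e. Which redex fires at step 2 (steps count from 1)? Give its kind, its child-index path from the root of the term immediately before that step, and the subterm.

Answer: if at 0 : (if true then true else false)

Trace:
step 0: (let x = (\y.8) in ((if true then true else false) && (if true then false else false)))
step 1: [let@root] ((if true then true else false) && (if true then false else false))
step 2: [if@0] (true && (if true then false else false))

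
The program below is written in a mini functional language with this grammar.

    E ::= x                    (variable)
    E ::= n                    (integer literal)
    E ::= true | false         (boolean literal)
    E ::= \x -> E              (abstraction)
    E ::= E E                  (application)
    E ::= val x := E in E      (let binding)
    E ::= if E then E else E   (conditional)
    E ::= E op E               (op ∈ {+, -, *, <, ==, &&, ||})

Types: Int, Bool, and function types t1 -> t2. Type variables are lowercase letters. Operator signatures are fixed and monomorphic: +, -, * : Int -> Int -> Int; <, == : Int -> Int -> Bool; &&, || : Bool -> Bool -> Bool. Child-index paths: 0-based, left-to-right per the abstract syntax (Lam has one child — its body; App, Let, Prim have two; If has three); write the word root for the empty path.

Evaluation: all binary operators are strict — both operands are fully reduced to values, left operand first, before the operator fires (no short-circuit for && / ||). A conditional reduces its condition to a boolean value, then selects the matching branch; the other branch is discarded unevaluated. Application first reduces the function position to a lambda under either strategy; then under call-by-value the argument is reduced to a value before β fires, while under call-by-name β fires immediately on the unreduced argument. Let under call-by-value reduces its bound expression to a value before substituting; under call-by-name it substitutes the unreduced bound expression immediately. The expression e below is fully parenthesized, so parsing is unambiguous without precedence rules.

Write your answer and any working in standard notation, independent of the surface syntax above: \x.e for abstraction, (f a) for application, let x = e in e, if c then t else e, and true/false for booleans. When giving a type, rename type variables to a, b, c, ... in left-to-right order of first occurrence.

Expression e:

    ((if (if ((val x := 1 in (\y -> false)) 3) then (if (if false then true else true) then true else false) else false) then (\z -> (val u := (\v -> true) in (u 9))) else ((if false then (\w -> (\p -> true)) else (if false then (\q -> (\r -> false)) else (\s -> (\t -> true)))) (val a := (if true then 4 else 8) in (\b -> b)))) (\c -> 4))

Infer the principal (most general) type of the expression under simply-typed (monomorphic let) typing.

Answer: Bool

Trace:
let x : Int
\y._ : a -> Bool
  unify a -> Bool ~ Int -> b
  unify a ~ Int
  unify Bool ~ b
_ _ : Bool
  unify Bool ~ Bool
  unify Bool ~ Bool
  unify Bool ~ Bool
  unify Bool ~ Bool
  unify Bool ~ Bool
  unify Bool ~ Bool
  unify Bool ~ Bool
\v._ : d -> Bool
let u : d -> Bool
u : d -> Bool
  unify d -> Bool ~ Int -> e
  unify d ~ Int
  unify Bool ~ e
_ _ : Bool
\z._ : c -> Bool
  unify Bool ~ Bool
\p._ : g -> Bool
\w._ : f -> g -> Bool
  unify Bool ~ Bool
\r._ : i -> Bool
\q._ : h -> i -> Bool
\t._ : k -> Bool
\s._ : j -> k -> Bool
  unify h -> i -> Bool ~ j -> k -> Bool
  unify h ~ j
  unify i -> Bool ~ k -> Bool
  unify i ~ k
  unify Bool ~ Bool
  unify f -> g -> Bool ~ j -> k -> Bool
  unify f ~ j
  unify g -> Bool ~ k -> Bool
  unify g ~ k
  unify Bool ~ Bool
  unify Bool ~ Bool
  unify Int ~ Int
let a : Int
b : l
\b._ : l -> l
  unify j -> k -> Bool ~ (l -> l) -> m
  unify j ~ l -> l
  unify k -> Bool ~ m
_ _ : k -> Bool
  unify c -> Bool ~ k -> Bool
  unify c ~ k
  unify Bool ~ Bool
\c._ : n -> Int
  unify k -> Bool ~ (n -> Int) -> o
  unify k ~ n -> Int
  unify Bool ~ o
_ _ : Bool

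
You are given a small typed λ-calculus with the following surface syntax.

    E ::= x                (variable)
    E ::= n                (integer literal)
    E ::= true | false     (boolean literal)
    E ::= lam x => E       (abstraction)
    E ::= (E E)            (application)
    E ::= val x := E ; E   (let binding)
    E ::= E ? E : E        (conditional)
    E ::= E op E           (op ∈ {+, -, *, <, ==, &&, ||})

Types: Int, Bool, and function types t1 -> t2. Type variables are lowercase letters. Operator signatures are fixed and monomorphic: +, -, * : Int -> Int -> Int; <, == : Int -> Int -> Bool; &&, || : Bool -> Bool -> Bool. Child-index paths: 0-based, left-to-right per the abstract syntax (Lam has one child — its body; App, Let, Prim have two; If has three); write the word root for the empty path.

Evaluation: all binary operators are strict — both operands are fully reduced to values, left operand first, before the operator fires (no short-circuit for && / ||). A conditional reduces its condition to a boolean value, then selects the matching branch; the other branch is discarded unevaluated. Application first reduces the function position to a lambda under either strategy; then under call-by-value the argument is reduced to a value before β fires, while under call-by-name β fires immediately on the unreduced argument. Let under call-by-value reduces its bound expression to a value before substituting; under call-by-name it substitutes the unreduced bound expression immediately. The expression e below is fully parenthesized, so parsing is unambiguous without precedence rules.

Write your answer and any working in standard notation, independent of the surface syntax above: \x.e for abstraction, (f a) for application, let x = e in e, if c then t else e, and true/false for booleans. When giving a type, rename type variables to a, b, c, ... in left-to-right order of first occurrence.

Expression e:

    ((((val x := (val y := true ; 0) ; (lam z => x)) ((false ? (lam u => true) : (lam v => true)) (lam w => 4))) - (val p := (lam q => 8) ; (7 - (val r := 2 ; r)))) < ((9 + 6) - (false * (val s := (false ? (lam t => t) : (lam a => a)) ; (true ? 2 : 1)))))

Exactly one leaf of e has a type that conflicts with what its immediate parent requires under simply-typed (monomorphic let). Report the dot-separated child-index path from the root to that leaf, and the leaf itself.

Derivation:
let y : Bool
let x : Int
x : Int
\z._ : a -> Int
  unify Bool ~ Bool
\u._ : b -> Bool
\v._ : c -> Bool
  unify b -> Bool ~ c -> Bool
  unify b ~ c
  unify Bool ~ Bool
\w._ : d -> Int
  unify c -> Bool ~ (d -> Int) -> e
  unify c ~ d -> Int
  unify Bool ~ e
_ _ : Bool
  unify a -> Int ~ Bool -> f
  unify a ~ Bool
  unify Int ~ f
_ _ : Int
  unify Int ~ Int
\q._ : g -> Int
let p : g -> Int
  unify Int ~ Int
let r : Int
r : Int
  unify Int ~ Int
  unify Int ~ Int
  unify Int ~ Int
  unify Int ~ Int
  unify Int ~ Int
  unify Int ~ Int
  unify Bool ~ Int
  FAIL: mismatch Bool ~ Int

Answer: 1.1.0 : false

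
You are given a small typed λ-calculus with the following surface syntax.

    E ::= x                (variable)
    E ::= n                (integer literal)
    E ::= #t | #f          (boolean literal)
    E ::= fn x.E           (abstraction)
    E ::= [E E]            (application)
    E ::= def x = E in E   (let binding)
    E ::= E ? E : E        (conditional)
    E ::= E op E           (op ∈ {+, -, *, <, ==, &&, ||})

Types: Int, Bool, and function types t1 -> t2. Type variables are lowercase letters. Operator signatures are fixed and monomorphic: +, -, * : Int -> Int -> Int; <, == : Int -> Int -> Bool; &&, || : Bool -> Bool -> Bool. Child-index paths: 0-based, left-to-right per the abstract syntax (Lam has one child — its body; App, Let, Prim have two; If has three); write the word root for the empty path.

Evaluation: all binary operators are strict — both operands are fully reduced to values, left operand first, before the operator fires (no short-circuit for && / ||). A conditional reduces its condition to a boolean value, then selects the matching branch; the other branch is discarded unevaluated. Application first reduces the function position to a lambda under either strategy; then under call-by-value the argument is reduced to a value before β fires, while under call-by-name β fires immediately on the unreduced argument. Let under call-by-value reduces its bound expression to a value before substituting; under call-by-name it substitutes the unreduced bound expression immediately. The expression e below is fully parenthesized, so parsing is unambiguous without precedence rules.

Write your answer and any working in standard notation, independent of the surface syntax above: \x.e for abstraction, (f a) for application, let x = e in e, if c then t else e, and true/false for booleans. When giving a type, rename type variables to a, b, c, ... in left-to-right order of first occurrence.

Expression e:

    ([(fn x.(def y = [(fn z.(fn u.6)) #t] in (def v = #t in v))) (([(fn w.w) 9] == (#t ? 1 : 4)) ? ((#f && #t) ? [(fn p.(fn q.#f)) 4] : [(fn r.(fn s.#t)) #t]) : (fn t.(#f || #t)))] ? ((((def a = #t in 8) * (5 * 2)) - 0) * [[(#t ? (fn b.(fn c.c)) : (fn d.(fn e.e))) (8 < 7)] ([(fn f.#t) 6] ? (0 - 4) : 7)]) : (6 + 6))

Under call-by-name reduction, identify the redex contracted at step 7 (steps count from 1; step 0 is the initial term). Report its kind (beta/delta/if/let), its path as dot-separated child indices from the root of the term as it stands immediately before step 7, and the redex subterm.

Derivation:
step 0: (if ((\x.(let y = ((\z.(\u.6)) true) in (let v = true in v))) (if (((\w.w) 9) == (if true then 1 else 4)) then (if (false && true) then ((\p.(\q.false)) 4) else ((\r.(\s.true)) true)) else (\t.(false || true)))) then ((((let a = true in 8) * (5 * 2)) - 0) * (((if true then (\b.(\c.c)) else (\d.(\e.e))) (8 < 7)) (if ((\f.true) 6) then (0 - 4) else 7))) else (6 + 6))
step 1: [beta@0] (if (let y = ((\z.(\u.6)) true) in (let v = true in v)) then ((((let a = true in 8) * (5 * 2)) - 0) * (((if true then (\b.(\c.c)) else (\d.(\e.e))) (8 < 7)) (if ((\f.true) 6) then (0 - 4) else 7))) else (6 + 6))
step 2: [let@0] (if (let v = true in v) then ((((let a = true in 8) * (5 * 2)) - 0) * (((if true then (\b.(\c.c)) else (\d.(\e.e))) (8 < 7)) (if ((\f.true) 6) then (0 - 4) else 7))) else (6 + 6))
step 3: [let@0] (if true then ((((let a = true in 8) * (5 * 2)) - 0) * (((if true then (\b.(\c.c)) else (\d.(\e.e))) (8 < 7)) (if ((\f.true) 6) then (0 - 4) else 7))) else (6 + 6))
step 4: [if@root] ((((let a = true in 8) * (5 * 2)) - 0) * (((if true then (\b.(\c.c)) else (\d.(\e.e))) (8 < 7)) (if ((\f.true) 6) then (0 - 4) else 7)))
step 5: [let@0.0.0] (((8 * (5 * 2)) - 0) * (((if true then (\b.(\c.c)) else (\d.(\e.e))) (8 < 7)) (if ((\f.true) 6) then (0 - 4) else 7)))
step 6: [delta@0.0.1] (((8 * 10) - 0) * (((if true then (\b.(\c.c)) else (\d.(\e.e))) (8 < 7)) (if ((\f.true) 6) then (0 - 4) else 7)))
step 7: [delta@0.0] ((80 - 0) * (((if true then (\b.(\c.c)) else (\d.(\e.e))) (8 < 7)) (if ((\f.true) 6) then (0 - 4) else 7)))

Answer: delta at 0.0 : (8 * 10)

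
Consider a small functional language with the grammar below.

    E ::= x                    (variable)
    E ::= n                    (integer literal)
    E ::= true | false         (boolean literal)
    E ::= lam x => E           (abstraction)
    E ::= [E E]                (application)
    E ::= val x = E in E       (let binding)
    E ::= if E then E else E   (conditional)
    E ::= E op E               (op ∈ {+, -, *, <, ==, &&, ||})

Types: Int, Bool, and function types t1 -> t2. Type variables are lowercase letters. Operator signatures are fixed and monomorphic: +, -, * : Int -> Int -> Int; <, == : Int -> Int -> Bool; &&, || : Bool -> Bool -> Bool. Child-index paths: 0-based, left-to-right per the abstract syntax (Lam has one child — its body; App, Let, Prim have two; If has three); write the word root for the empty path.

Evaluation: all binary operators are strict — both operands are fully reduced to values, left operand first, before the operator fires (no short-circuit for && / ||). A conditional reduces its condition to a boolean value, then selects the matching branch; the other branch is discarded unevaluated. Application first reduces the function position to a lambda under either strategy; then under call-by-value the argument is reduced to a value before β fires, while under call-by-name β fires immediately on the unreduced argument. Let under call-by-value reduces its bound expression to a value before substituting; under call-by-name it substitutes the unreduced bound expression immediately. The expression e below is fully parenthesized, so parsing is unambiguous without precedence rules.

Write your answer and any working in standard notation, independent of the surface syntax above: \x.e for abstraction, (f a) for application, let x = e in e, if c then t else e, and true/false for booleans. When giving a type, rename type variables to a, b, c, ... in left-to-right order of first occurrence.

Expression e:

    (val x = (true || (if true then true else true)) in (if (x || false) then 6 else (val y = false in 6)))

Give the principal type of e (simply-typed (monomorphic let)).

Answer: Int

Derivation:
  unify Bool ~ Bool
  unify Bool ~ Bool
  unify Bool ~ Bool
  unify Bool ~ Bool
let x : Bool
x : Bool
  unify Bool ~ Bool
  unify Bool ~ Bool
  unify Bool ~ Bool
let y : Bool
  unify Int ~ Int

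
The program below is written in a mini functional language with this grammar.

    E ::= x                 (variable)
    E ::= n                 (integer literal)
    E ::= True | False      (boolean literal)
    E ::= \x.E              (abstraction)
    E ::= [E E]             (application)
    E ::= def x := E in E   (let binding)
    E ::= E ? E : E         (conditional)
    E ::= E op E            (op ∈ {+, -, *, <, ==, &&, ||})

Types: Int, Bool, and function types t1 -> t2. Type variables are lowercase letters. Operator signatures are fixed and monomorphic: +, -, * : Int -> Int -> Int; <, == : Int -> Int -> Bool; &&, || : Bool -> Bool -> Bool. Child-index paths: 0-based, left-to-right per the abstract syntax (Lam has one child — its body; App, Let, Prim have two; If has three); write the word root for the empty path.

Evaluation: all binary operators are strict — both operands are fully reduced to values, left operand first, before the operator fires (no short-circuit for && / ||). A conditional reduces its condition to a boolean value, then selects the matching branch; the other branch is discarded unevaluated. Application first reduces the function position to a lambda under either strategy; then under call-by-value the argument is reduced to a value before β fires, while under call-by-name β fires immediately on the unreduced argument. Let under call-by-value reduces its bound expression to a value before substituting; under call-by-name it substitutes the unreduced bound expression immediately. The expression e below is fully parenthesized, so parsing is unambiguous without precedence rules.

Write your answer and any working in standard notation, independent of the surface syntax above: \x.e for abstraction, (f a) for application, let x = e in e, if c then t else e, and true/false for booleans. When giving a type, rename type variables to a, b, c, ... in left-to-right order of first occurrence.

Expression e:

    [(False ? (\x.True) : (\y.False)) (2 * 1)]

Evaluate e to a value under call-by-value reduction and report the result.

Working:
step 0: ((if false then (\x.true) else (\y.false)) (2 * 1))
step 1: [if@0] ((\y.false) (2 * 1))
step 2: [delta@1] ((\y.false) 2)
step 3: [beta@root] false

Answer: false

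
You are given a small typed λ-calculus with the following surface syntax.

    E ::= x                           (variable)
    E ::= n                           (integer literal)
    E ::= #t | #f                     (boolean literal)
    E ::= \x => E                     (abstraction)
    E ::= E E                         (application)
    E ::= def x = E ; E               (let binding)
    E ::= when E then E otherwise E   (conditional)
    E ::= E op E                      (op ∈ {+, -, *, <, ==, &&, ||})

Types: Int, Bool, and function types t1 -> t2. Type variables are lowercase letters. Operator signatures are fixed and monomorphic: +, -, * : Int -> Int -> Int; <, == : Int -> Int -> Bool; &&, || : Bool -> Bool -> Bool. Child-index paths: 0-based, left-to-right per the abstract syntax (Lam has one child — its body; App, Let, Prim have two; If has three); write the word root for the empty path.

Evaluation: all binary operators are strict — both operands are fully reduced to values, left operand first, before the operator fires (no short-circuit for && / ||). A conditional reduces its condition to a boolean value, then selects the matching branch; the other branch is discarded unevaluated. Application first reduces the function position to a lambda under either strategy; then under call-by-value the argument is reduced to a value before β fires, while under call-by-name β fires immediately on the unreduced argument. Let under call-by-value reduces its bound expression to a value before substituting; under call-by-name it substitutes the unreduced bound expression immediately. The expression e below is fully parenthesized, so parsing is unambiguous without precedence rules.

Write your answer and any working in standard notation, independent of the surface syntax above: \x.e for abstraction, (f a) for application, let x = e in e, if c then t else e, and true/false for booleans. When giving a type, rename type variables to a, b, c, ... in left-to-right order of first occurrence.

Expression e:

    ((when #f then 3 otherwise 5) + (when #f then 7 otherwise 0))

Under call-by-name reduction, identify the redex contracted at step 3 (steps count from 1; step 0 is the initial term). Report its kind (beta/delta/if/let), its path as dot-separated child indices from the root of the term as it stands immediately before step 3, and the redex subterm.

Answer: delta at root : (5 + 0)

Derivation:
step 0: ((if false then 3 else 5) + (if false then 7 else 0))
step 1: [if@0] (5 + (if false then 7 else 0))
step 2: [if@1] (5 + 0)
step 3: [delta@root] 5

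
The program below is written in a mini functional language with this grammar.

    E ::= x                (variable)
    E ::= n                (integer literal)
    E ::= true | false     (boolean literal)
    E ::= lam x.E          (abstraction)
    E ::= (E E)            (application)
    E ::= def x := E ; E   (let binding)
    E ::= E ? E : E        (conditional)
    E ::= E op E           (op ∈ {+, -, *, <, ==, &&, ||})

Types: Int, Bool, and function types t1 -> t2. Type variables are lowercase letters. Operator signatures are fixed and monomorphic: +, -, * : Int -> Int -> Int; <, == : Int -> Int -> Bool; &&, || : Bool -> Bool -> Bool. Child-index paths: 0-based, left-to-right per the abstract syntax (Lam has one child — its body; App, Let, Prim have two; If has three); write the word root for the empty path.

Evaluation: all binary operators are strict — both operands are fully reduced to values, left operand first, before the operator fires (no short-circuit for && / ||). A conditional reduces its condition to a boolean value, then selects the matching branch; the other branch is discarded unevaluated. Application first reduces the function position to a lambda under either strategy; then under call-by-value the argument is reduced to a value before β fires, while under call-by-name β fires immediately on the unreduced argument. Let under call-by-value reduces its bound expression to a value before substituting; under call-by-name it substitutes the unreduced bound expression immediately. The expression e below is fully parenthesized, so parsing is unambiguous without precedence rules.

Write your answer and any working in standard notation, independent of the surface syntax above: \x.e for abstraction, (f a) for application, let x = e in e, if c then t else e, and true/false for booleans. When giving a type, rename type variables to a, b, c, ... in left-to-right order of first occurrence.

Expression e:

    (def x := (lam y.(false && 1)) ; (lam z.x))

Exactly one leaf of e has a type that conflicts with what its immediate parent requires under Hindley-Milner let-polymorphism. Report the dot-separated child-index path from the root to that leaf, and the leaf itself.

Answer: 0.0.1 : 1

Trace:
  unify Bool ~ Bool
  unify Int ~ Bool
  FAIL: mismatch Int ~ Bool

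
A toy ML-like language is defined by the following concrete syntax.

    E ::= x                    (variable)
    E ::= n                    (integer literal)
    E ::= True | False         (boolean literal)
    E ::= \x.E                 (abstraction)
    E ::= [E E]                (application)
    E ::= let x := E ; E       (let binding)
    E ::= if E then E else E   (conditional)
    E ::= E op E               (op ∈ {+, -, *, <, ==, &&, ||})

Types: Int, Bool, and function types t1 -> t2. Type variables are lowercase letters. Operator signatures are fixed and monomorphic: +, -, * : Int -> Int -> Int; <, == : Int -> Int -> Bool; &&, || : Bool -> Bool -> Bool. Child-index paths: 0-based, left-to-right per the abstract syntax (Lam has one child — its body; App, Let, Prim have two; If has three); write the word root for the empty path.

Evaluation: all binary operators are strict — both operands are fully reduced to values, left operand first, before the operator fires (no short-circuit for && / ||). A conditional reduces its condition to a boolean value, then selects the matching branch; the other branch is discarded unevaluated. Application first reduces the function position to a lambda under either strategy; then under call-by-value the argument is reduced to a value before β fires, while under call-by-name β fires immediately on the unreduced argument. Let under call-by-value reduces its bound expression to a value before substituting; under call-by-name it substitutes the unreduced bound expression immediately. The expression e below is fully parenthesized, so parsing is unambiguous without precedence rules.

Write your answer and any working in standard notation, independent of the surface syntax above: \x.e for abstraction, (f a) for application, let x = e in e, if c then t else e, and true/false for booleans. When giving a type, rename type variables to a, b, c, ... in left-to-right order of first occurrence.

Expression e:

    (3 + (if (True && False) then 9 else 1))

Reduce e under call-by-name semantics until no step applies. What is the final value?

Answer: 4

Working:
step 0: (3 + (if (true && false) then 9 else 1))
step 1: [delta@1.0] (3 + (if false then 9 else 1))
step 2: [if@1] (3 + 1)
step 3: [delta@root] 4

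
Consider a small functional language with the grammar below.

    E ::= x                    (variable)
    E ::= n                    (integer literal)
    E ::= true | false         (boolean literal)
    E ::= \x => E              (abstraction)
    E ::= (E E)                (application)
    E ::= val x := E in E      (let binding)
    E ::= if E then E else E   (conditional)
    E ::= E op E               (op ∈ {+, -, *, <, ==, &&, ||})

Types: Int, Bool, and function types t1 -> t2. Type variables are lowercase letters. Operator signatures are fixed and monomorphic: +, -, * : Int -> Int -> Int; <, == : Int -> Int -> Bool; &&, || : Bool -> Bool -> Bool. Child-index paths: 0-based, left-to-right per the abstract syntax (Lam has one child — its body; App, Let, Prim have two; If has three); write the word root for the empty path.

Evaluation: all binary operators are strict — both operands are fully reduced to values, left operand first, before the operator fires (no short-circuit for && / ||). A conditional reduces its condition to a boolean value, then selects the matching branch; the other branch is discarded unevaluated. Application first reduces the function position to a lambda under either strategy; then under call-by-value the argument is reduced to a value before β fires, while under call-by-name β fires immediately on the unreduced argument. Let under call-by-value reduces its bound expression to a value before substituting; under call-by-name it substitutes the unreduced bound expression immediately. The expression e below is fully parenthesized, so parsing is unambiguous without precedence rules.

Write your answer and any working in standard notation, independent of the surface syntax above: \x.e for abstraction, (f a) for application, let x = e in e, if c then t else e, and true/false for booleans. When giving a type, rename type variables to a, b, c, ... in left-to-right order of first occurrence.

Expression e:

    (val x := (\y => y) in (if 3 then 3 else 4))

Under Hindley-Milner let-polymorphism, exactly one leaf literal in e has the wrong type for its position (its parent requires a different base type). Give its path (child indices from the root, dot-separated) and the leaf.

Answer: 1.0 : 3

Trace:
y : a
\y._ : a -> a
let x : forall. a -> a
  unify Int ~ Bool
  FAIL: mismatch Int ~ Bool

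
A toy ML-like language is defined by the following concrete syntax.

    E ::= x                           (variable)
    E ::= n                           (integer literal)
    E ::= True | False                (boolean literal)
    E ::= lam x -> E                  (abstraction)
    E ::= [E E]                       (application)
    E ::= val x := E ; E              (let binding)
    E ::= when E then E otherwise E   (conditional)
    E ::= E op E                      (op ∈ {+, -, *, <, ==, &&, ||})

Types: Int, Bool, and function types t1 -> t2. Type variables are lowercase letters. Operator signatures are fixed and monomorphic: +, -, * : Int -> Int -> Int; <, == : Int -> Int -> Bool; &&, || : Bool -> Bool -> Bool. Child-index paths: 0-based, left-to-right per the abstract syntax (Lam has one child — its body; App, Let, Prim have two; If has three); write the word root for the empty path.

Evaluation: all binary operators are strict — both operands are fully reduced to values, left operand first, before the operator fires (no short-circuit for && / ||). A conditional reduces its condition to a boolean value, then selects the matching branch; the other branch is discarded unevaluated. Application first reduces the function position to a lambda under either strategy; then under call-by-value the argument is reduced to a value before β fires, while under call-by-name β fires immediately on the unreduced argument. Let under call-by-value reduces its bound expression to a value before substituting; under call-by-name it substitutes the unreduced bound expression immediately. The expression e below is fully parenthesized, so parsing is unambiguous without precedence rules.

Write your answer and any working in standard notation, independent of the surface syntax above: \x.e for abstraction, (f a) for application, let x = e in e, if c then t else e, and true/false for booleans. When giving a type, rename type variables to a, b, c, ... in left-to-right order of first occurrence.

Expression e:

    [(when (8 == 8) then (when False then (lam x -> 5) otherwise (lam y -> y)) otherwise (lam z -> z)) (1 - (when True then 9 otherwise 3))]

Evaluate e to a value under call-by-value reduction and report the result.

Answer: -8

Derivation:
step 0: ((if (8 == 8) then (if false then (\x.5) else (\y.y)) else (\z.z)) (1 - (if true then 9 else 3)))
step 1: [delta@0.0] ((if true then (if false then (\x.5) else (\y.y)) else (\z.z)) (1 - (if true then 9 else 3)))
step 2: [if@0] ((if false then (\x.5) else (\y.y)) (1 - (if true then 9 else 3)))
step 3: [if@0] ((\y.y) (1 - (if true then 9 else 3)))
step 4: [if@1.1] ((\y.y) (1 - 9))
step 5: [delta@1] ((\y.y) -8)
step 6: [beta@root] -8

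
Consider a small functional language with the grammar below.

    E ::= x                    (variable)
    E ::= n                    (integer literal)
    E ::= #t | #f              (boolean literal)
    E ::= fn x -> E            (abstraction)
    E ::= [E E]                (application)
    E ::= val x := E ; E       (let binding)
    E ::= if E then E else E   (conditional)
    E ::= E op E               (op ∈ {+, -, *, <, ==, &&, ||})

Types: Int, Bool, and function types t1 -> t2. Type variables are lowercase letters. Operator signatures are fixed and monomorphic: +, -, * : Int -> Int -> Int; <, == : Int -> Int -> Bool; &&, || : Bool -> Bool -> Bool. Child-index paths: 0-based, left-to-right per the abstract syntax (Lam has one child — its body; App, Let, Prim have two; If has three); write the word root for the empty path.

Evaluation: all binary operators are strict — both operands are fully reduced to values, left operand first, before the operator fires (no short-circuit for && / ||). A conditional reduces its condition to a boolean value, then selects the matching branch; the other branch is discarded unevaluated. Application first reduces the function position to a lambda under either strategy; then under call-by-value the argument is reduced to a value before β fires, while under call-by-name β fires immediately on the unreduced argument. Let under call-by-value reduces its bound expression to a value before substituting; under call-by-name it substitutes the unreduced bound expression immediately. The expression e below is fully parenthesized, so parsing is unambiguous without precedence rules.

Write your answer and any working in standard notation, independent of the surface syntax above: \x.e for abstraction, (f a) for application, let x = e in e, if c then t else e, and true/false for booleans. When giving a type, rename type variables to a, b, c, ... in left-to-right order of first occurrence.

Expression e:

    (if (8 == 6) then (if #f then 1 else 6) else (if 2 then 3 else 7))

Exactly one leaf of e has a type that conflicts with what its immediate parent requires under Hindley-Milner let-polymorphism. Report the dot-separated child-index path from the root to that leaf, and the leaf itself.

Answer: 2.0 : 2

Working:
  unify Int ~ Int
  unify Int ~ Int
  unify Bool ~ Bool
  unify Bool ~ Bool
  unify Int ~ Int
  unify Int ~ Bool
  FAIL: mismatch Int ~ Bool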